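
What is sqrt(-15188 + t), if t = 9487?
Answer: I*sqrt(5701) ≈ 75.505*I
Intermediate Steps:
sqrt(-15188 + t) = sqrt(-15188 + 9487) = sqrt(-5701) = I*sqrt(5701)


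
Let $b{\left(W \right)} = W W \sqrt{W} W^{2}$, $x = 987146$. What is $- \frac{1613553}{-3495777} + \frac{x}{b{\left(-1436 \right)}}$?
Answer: $\frac{537851}{1165259} - \frac{493573 i \sqrt{359}}{1526554128844544} \approx 0.46157 - 6.1261 \cdot 10^{-9} i$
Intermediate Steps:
$b{\left(W \right)} = W^{\frac{9}{2}}$ ($b{\left(W \right)} = W^{2} \sqrt{W} W^{2} = W^{\frac{5}{2}} W^{2} = W^{\frac{9}{2}}$)
$- \frac{1613553}{-3495777} + \frac{x}{b{\left(-1436 \right)}} = - \frac{1613553}{-3495777} + \frac{987146}{\left(-1436\right)^{\frac{9}{2}}} = \left(-1613553\right) \left(- \frac{1}{3495777}\right) + \frac{987146}{8504479826432 i \sqrt{359}} = \frac{537851}{1165259} + 987146 \left(- \frac{i \sqrt{359}}{3053108257689088}\right) = \frac{537851}{1165259} - \frac{493573 i \sqrt{359}}{1526554128844544}$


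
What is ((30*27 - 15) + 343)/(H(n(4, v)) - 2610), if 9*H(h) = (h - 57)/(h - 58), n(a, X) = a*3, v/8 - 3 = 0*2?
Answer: -52348/120055 ≈ -0.43603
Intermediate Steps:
v = 24 (v = 24 + 8*(0*2) = 24 + 8*0 = 24 + 0 = 24)
n(a, X) = 3*a
H(h) = (-57 + h)/(9*(-58 + h)) (H(h) = ((h - 57)/(h - 58))/9 = ((-57 + h)/(-58 + h))/9 = (-57 + h)/(9*(-58 + h)))
((30*27 - 15) + 343)/(H(n(4, v)) - 2610) = ((30*27 - 15) + 343)/((-57 + 3*4)/(9*(-58 + 3*4)) - 2610) = ((810 - 15) + 343)/((-57 + 12)/(9*(-58 + 12)) - 2610) = (795 + 343)/((1/9)*(-45)/(-46) - 2610) = 1138/((1/9)*(-1/46)*(-45) - 2610) = 1138/(5/46 - 2610) = 1138/(-120055/46) = 1138*(-46/120055) = -52348/120055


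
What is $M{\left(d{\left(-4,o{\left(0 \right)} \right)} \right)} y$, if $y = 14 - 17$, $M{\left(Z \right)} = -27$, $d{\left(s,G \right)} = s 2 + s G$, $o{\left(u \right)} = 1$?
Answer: $81$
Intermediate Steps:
$d{\left(s,G \right)} = 2 s + G s$
$y = -3$
$M{\left(d{\left(-4,o{\left(0 \right)} \right)} \right)} y = \left(-27\right) \left(-3\right) = 81$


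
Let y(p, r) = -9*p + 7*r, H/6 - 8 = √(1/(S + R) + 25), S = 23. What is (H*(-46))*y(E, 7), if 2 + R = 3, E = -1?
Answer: -128064 - 1334*√3606 ≈ -2.0817e+5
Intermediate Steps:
R = 1 (R = -2 + 3 = 1)
H = 48 + √3606/2 (H = 48 + 6*√(1/(23 + 1) + 25) = 48 + 6*√(1/24 + 25) = 48 + 6*√(601/24) = 48 + 6*(√3606/12) = 48 + √3606/2 ≈ 78.025)
(H*(-46))*y(E, 7) = ((48 + √3606/2)*(-46))*(-9*(-1) + 7*7) = (-2208 - 23*√3606)*(9 + 49) = (-2208 - 23*√3606)*58 = -128064 - 1334*√3606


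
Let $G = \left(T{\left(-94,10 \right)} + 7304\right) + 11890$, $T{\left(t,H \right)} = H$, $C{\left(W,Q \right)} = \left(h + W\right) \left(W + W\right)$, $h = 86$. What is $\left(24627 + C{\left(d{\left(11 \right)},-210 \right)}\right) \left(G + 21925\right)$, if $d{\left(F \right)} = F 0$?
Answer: $1012883883$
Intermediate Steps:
$d{\left(F \right)} = 0$
$C{\left(W,Q \right)} = 2 W \left(86 + W\right)$ ($C{\left(W,Q \right)} = \left(86 + W\right) \left(W + W\right) = \left(86 + W\right) 2 W = 2 W \left(86 + W\right)$)
$G = 19204$ ($G = \left(10 + 7304\right) + 11890 = 7314 + 11890 = 19204$)
$\left(24627 + C{\left(d{\left(11 \right)},-210 \right)}\right) \left(G + 21925\right) = \left(24627 + 2 \cdot 0 \left(86 + 0\right)\right) \left(19204 + 21925\right) = \left(24627 + 2 \cdot 0 \cdot 86\right) 41129 = \left(24627 + 0\right) 41129 = 24627 \cdot 41129 = 1012883883$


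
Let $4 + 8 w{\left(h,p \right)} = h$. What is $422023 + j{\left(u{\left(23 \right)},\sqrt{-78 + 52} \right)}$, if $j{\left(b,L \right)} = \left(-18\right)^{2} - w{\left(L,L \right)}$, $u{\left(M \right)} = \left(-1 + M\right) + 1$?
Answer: $\frac{844695}{2} - \frac{i \sqrt{26}}{8} \approx 4.2235 \cdot 10^{5} - 0.63738 i$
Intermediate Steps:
$w{\left(h,p \right)} = - \frac{1}{2} + \frac{h}{8}$
$u{\left(M \right)} = M$
$j{\left(b,L \right)} = \frac{649}{2} - \frac{L}{8}$ ($j{\left(b,L \right)} = \left(-18\right)^{2} - \left(- \frac{1}{2} + \frac{L}{8}\right) = 324 - \left(- \frac{1}{2} + \frac{L}{8}\right) = \frac{649}{2} - \frac{L}{8}$)
$422023 + j{\left(u{\left(23 \right)},\sqrt{-78 + 52} \right)} = 422023 + \left(\frac{649}{2} - \frac{\sqrt{-78 + 52}}{8}\right) = 422023 + \left(\frac{649}{2} - \frac{\sqrt{-26}}{8}\right) = 422023 + \left(\frac{649}{2} - \frac{i \sqrt{26}}{8}\right) = \frac{844695}{2} - \frac{i \sqrt{26}}{8}$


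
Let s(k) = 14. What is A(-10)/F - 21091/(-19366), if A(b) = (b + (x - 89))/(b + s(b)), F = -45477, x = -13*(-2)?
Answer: 83435551/76583268 ≈ 1.0895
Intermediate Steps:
x = 26
A(b) = (-63 + b)/(14 + b) (A(b) = (b + (26 - 89))/(b + 14) = (b - 63)/(14 + b) = (-63 + b)/(14 + b))
A(-10)/F - 21091/(-19366) = ((-63 - 10)/(14 - 10))/(-45477) - 21091/(-19366) = (-73/4)*(-1/45477) - 21091*(-1/19366) = ((¼)*(-73))*(-1/45477) + 917/842 = -73/4*(-1/45477) + 917/842 = 73/181908 + 917/842 = 83435551/76583268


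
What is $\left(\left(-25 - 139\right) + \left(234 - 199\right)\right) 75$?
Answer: $-9675$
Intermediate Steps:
$\left(\left(-25 - 139\right) + \left(234 - 199\right)\right) 75 = \left(-164 + \left(234 - 199\right)\right) 75 = \left(-164 + 35\right) 75 = \left(-129\right) 75 = -9675$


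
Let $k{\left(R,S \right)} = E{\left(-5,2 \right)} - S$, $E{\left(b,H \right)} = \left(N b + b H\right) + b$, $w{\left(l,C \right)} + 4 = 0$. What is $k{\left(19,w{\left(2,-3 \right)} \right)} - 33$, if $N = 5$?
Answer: $-69$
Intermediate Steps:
$w{\left(l,C \right)} = -4$ ($w{\left(l,C \right)} = -4 + 0 = -4$)
$E{\left(b,H \right)} = 6 b + H b$ ($E{\left(b,H \right)} = \left(5 b + b H\right) + b = \left(5 b + H b\right) + b = 6 b + H b$)
$k{\left(R,S \right)} = -40 - S$ ($k{\left(R,S \right)} = - 5 \left(6 + 2\right) - S = \left(-5\right) 8 - S = -40 - S$)
$k{\left(19,w{\left(2,-3 \right)} \right)} - 33 = \left(-40 - -4\right) - 33 = \left(-40 + 4\right) - 33 = -36 - 33 = -69$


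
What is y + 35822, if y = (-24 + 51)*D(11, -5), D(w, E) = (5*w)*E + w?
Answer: 28694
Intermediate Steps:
D(w, E) = w + 5*E*w (D(w, E) = 5*E*w + w = w + 5*E*w)
y = -7128 (y = (-24 + 51)*(11*(1 + 5*(-5))) = 27*(11*(1 - 25)) = 27*(11*(-24)) = 27*(-264) = -7128)
y + 35822 = -7128 + 35822 = 28694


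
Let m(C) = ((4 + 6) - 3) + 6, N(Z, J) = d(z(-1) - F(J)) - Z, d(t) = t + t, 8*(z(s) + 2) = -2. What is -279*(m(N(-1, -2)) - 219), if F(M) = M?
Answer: 57474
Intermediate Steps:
z(s) = -9/4 (z(s) = -2 + (⅛)*(-2) = -2 - ¼ = -9/4)
d(t) = 2*t
N(Z, J) = -9/2 - Z - 2*J (N(Z, J) = 2*(-9/4 - J) - Z = (-9/2 - 2*J) - Z = -9/2 - Z - 2*J)
m(C) = 13 (m(C) = (10 - 3) + 6 = 7 + 6 = 13)
-279*(m(N(-1, -2)) - 219) = -279*(13 - 219) = -279*(-206) = 57474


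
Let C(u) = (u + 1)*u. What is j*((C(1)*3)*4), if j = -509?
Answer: -12216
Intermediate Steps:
C(u) = u*(1 + u) (C(u) = (1 + u)*u = u*(1 + u))
j*((C(1)*3)*4) = -509*(1*(1 + 1))*3*4 = -509*(1*2)*3*4 = -509*2*3*4 = -3054*4 = -509*24 = -12216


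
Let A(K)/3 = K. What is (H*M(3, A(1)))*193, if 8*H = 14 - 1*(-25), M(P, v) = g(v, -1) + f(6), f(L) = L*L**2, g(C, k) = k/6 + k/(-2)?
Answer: 1628341/8 ≈ 2.0354e+5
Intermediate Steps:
A(K) = 3*K
g(C, k) = -k/3 (g(C, k) = k*(1/6) + k*(-1/2) = k/6 - k/2 = -k/3)
f(L) = L**3
M(P, v) = 649/3 (M(P, v) = -1/3*(-1) + 6**3 = 1/3 + 216 = 649/3)
H = 39/8 (H = (14 - 1*(-25))/8 = (14 + 25)/8 = (1/8)*39 = 39/8 ≈ 4.8750)
(H*M(3, A(1)))*193 = ((39/8)*(649/3))*193 = (8437/8)*193 = 1628341/8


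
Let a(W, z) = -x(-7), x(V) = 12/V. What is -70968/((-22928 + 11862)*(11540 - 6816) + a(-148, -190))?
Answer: 124194/91482619 ≈ 0.0013576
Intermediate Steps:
a(W, z) = 12/7 (a(W, z) = -12/(-7) = -12*(-1)/7 = -1*(-12/7) = 12/7)
-70968/((-22928 + 11862)*(11540 - 6816) + a(-148, -190)) = -70968/((-22928 + 11862)*(11540 - 6816) + 12/7) = -70968/(-11066*4724 + 12/7) = -70968/(-52275784 + 12/7) = -70968/(-365930476/7) = -70968*(-7/365930476) = 124194/91482619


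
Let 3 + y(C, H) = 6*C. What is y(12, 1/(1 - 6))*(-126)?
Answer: -8694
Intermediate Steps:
y(C, H) = -3 + 6*C
y(12, 1/(1 - 6))*(-126) = (-3 + 6*12)*(-126) = (-3 + 72)*(-126) = 69*(-126) = -8694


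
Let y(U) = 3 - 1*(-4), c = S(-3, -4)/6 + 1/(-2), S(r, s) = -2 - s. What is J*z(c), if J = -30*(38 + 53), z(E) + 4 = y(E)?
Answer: -8190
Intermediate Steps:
c = -⅙ (c = (-2 - 1*(-4))/6 + 1/(-2) = (-2 + 4)*(⅙) + 1*(-½) = 2*(⅙) - ½ = ⅓ - ½ = -⅙ ≈ -0.16667)
y(U) = 7 (y(U) = 3 + 4 = 7)
z(E) = 3 (z(E) = -4 + 7 = 3)
J = -2730 (J = -30*91 = -2730)
J*z(c) = -2730*3 = -8190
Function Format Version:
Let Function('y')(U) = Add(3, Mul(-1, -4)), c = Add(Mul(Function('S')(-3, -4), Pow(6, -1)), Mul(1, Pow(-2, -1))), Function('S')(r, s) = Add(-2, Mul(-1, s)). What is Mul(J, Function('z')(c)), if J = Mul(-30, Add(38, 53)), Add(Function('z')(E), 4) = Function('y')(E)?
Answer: -8190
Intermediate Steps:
c = Rational(-1, 6) (c = Add(Mul(Add(-2, Mul(-1, -4)), Pow(6, -1)), Mul(1, Pow(-2, -1))) = Add(Mul(Add(-2, 4), Rational(1, 6)), Mul(1, Rational(-1, 2))) = Add(Mul(2, Rational(1, 6)), Rational(-1, 2)) = Add(Rational(1, 3), Rational(-1, 2)) = Rational(-1, 6) ≈ -0.16667)
Function('y')(U) = 7 (Function('y')(U) = Add(3, 4) = 7)
Function('z')(E) = 3 (Function('z')(E) = Add(-4, 7) = 3)
J = -2730 (J = Mul(-30, 91) = -2730)
Mul(J, Function('z')(c)) = Mul(-2730, 3) = -8190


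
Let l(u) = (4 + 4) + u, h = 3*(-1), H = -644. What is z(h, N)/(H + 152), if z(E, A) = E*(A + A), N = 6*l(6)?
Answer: 42/41 ≈ 1.0244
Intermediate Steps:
h = -3
l(u) = 8 + u
N = 84 (N = 6*(8 + 6) = 6*14 = 84)
z(E, A) = 2*A*E (z(E, A) = E*(2*A) = 2*A*E)
z(h, N)/(H + 152) = (2*84*(-3))/(-644 + 152) = -504/(-492) = -1/492*(-504) = 42/41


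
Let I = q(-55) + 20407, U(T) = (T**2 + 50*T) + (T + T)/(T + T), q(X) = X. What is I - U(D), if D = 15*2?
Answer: 17951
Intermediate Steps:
D = 30
U(T) = 1 + T**2 + 50*T (U(T) = (T**2 + 50*T) + (2*T)/((2*T)) = (T**2 + 50*T) + (2*T)*(1/(2*T)) = (T**2 + 50*T) + 1 = 1 + T**2 + 50*T)
I = 20352 (I = -55 + 20407 = 20352)
I - U(D) = 20352 - (1 + 30**2 + 50*30) = 20352 - (1 + 900 + 1500) = 20352 - 1*2401 = 20352 - 2401 = 17951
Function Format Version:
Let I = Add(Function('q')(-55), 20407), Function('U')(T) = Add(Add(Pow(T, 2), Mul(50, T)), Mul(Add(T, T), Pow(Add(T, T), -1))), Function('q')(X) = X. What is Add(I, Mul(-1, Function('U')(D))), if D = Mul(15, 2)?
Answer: 17951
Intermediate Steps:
D = 30
Function('U')(T) = Add(1, Pow(T, 2), Mul(50, T)) (Function('U')(T) = Add(Add(Pow(T, 2), Mul(50, T)), Mul(Mul(2, T), Pow(Mul(2, T), -1))) = Add(Add(Pow(T, 2), Mul(50, T)), Mul(Mul(2, T), Mul(Rational(1, 2), Pow(T, -1)))) = Add(Add(Pow(T, 2), Mul(50, T)), 1) = Add(1, Pow(T, 2), Mul(50, T)))
I = 20352 (I = Add(-55, 20407) = 20352)
Add(I, Mul(-1, Function('U')(D))) = Add(20352, Mul(-1, Add(1, Pow(30, 2), Mul(50, 30)))) = Add(20352, Mul(-1, Add(1, 900, 1500))) = Add(20352, Mul(-1, 2401)) = Add(20352, -2401) = 17951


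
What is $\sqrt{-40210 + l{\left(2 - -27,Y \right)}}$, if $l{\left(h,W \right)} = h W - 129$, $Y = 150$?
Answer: $i \sqrt{35989} \approx 189.71 i$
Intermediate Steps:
$l{\left(h,W \right)} = -129 + W h$ ($l{\left(h,W \right)} = W h - 129 = -129 + W h$)
$\sqrt{-40210 + l{\left(2 - -27,Y \right)}} = \sqrt{-40210 - \left(129 - 150 \left(2 - -27\right)\right)} = \sqrt{-40210 - \left(129 - 150 \left(2 + 27\right)\right)} = \sqrt{-40210 + \left(-129 + 150 \cdot 29\right)} = \sqrt{-40210 + \left(-129 + 4350\right)} = \sqrt{-40210 + 4221} = \sqrt{-35989} = i \sqrt{35989}$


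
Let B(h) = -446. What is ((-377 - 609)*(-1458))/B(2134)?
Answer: -718794/223 ≈ -3223.3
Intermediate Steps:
((-377 - 609)*(-1458))/B(2134) = ((-377 - 609)*(-1458))/(-446) = -986*(-1458)*(-1/446) = 1437588*(-1/446) = -718794/223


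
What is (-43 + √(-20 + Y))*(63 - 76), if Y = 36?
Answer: 507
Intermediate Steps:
(-43 + √(-20 + Y))*(63 - 76) = (-43 + √(-20 + 36))*(63 - 76) = (-43 + √16)*(-13) = (-43 + 4)*(-13) = -39*(-13) = 507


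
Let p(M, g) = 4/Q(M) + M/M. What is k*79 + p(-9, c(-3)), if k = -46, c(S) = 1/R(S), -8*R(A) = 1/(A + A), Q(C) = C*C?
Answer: -294269/81 ≈ -3632.9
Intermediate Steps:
Q(C) = C²
R(A) = -1/(16*A) (R(A) = -1/(8*(A + A)) = -1/(2*A)/8 = -1/(16*A))
c(S) = -16*S (c(S) = 1/(-1/(16*S)) = -16*S)
p(M, g) = 1 + 4/M² (p(M, g) = 4/(M²) + M/M = 4/M² + 1 = 1 + 4/M²)
k*79 + p(-9, c(-3)) = -46*79 + (1 + 4/(-9)²) = -3634 + (1 + 4*(1/81)) = -3634 + (1 + 4/81) = -3634 + 85/81 = -294269/81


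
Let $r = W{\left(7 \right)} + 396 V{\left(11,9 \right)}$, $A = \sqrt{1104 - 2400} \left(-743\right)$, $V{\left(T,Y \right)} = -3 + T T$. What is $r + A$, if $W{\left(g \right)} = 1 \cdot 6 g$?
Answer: $46770 - 26748 i \approx 46770.0 - 26748.0 i$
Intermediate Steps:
$V{\left(T,Y \right)} = -3 + T^{2}$
$W{\left(g \right)} = 6 g$
$A = - 26748 i$ ($A = \sqrt{-1296} \left(-743\right) = 36 i \left(-743\right) = - 26748 i \approx - 26748.0 i$)
$r = 46770$ ($r = 6 \cdot 7 + 396 \left(-3 + 11^{2}\right) = 42 + 396 \left(-3 + 121\right) = 42 + 396 \cdot 118 = 42 + 46728 = 46770$)
$r + A = 46770 - 26748 i$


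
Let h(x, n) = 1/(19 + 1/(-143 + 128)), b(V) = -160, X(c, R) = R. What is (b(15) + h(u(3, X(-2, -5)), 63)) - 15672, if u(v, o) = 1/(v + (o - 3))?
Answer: -4496273/284 ≈ -15832.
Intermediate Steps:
u(v, o) = 1/(-3 + o + v) (u(v, o) = 1/(v + (-3 + o)) = 1/(-3 + o + v))
h(x, n) = 15/284 (h(x, n) = 1/(19 + 1/(-15)) = 1/(19 - 1/15) = 1/(284/15) = 15/284)
(b(15) + h(u(3, X(-2, -5)), 63)) - 15672 = (-160 + 15/284) - 15672 = -45425/284 - 15672 = -4496273/284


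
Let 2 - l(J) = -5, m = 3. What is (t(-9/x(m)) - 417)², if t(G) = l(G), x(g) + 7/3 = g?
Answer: 168100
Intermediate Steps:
l(J) = 7 (l(J) = 2 - 1*(-5) = 2 + 5 = 7)
x(g) = -7/3 + g
t(G) = 7
(t(-9/x(m)) - 417)² = (7 - 417)² = (-410)² = 168100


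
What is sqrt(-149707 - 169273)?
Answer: 2*I*sqrt(79745) ≈ 564.78*I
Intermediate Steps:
sqrt(-149707 - 169273) = sqrt(-318980) = 2*I*sqrt(79745)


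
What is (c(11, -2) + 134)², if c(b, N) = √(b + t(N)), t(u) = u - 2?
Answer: (134 + √7)² ≈ 18672.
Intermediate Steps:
t(u) = -2 + u
c(b, N) = √(-2 + N + b) (c(b, N) = √(b + (-2 + N)) = √(-2 + N + b))
(c(11, -2) + 134)² = (√(-2 - 2 + 11) + 134)² = (√7 + 134)² = (134 + √7)²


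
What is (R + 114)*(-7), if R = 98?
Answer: -1484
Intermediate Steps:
(R + 114)*(-7) = (98 + 114)*(-7) = 212*(-7) = -1484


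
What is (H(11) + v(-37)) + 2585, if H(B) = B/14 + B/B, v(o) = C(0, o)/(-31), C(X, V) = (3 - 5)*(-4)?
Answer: 1122553/434 ≈ 2586.5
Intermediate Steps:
C(X, V) = 8 (C(X, V) = -2*(-4) = 8)
v(o) = -8/31 (v(o) = 8/(-31) = 8*(-1/31) = -8/31)
H(B) = 1 + B/14 (H(B) = B*(1/14) + 1 = B/14 + 1 = 1 + B/14)
(H(11) + v(-37)) + 2585 = ((1 + (1/14)*11) - 8/31) + 2585 = ((1 + 11/14) - 8/31) + 2585 = (25/14 - 8/31) + 2585 = 663/434 + 2585 = 1122553/434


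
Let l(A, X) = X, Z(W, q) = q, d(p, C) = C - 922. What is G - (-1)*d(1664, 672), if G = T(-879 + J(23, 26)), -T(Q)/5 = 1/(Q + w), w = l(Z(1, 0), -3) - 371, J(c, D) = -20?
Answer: -318245/1273 ≈ -250.00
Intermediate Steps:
d(p, C) = -922 + C
w = -374 (w = -3 - 371 = -374)
T(Q) = -5/(-374 + Q) (T(Q) = -5/(Q - 374) = -5/(-374 + Q))
G = 5/1273 (G = -5/(-374 + (-879 - 20)) = -5/(-374 - 899) = -5/(-1273) = -5*(-1/1273) = 5/1273 ≈ 0.0039277)
G - (-1)*d(1664, 672) = 5/1273 - (-1)*(-922 + 672) = 5/1273 - (-1)*(-250) = 5/1273 - 1*250 = 5/1273 - 250 = -318245/1273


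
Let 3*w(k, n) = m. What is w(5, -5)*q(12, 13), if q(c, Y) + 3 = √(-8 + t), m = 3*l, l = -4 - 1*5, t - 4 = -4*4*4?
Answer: 27 - 18*I*√17 ≈ 27.0 - 74.216*I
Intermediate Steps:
t = -60 (t = 4 - 4*4*4 = 4 - 16*4 = 4 - 64 = -60)
l = -9 (l = -4 - 5 = -9)
m = -27 (m = 3*(-9) = -27)
q(c, Y) = -3 + 2*I*√17 (q(c, Y) = -3 + √(-8 - 60) = -3 + √(-68) = -3 + 2*I*√17)
w(k, n) = -9 (w(k, n) = (⅓)*(-27) = -9)
w(5, -5)*q(12, 13) = -9*(-3 + 2*I*√17) = 27 - 18*I*√17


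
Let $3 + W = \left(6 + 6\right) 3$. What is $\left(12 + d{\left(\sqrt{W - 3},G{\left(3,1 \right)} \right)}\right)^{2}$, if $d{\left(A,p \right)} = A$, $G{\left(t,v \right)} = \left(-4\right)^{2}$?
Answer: $\left(12 + \sqrt{30}\right)^{2} \approx 305.45$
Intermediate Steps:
$G{\left(t,v \right)} = 16$
$W = 33$ ($W = -3 + \left(6 + 6\right) 3 = -3 + 12 \cdot 3 = -3 + 36 = 33$)
$\left(12 + d{\left(\sqrt{W - 3},G{\left(3,1 \right)} \right)}\right)^{2} = \left(12 + \sqrt{33 - 3}\right)^{2} = \left(12 + \sqrt{30}\right)^{2}$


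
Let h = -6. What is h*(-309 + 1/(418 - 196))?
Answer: 68597/37 ≈ 1854.0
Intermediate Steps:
h*(-309 + 1/(418 - 196)) = -6*(-309 + 1/(418 - 196)) = -6*(-309 + 1/222) = -6*(-68597/222) = 68597/37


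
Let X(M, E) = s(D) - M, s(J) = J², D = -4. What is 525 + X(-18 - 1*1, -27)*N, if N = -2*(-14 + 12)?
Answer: 665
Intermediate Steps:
N = 4 (N = -2*(-2) = 4)
X(M, E) = 16 - M (X(M, E) = (-4)² - M = 16 - M)
525 + X(-18 - 1*1, -27)*N = 525 + (16 - (-18 - 1*1))*4 = 525 + (16 - (-18 - 1))*4 = 525 + (16 - 1*(-19))*4 = 525 + (16 + 19)*4 = 525 + 35*4 = 525 + 140 = 665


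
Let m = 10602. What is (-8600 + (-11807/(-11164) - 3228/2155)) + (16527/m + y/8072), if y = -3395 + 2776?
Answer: -737684483737985087/85787658386520 ≈ -8599.0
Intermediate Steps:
y = -619
(-8600 + (-11807/(-11164) - 3228/2155)) + (16527/m + y/8072) = (-8600 + (-11807/(-11164) - 3228/2155)) + (16527/10602 - 619/8072) = (-8600 + (-11807*(-1/11164) - 3228*1/2155)) + (16527*(1/10602) - 619*1/8072) = (-8600 + (11807/11164 - 3228/2155)) + (5509/3534 - 619/8072) = (-8600 - 10593307/24058420) + 21140551/14263224 = -206913005307/24058420 + 21140551/14263224 = -737684483737985087/85787658386520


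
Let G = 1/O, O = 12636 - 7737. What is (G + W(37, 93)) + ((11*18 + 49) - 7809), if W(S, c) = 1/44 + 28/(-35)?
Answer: -8151009869/1077780 ≈ -7562.8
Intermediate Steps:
O = 4899
G = 1/4899 ≈ 0.00020412
W(S, c) = -171/220 (W(S, c) = 1*(1/44) + 28*(-1/35) = 1/44 - 4/5 = -171/220)
(G + W(37, 93)) + ((11*18 + 49) - 7809) = (1/4899 - 171/220) + ((11*18 + 49) - 7809) = -837509/1077780 + ((198 + 49) - 7809) = -837509/1077780 + (247 - 7809) = -837509/1077780 - 7562 = -8151009869/1077780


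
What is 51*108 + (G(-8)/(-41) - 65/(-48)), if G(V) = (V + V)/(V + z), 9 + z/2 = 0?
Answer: 140950933/25584 ≈ 5509.3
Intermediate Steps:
z = -18 (z = -18 + 2*0 = -18 + 0 = -18)
G(V) = 2*V/(-18 + V) (G(V) = (V + V)/(V - 18) = (2*V)/(-18 + V) = 2*V/(-18 + V))
51*108 + (G(-8)/(-41) - 65/(-48)) = 51*108 + ((2*(-8)/(-18 - 8))/(-41) - 65/(-48)) = 5508 + ((2*(-8)/(-26))*(-1/41) - 65*(-1/48)) = 5508 + ((2*(-8)*(-1/26))*(-1/41) + 65/48) = 5508 + ((8/13)*(-1/41) + 65/48) = 5508 + (-8/533 + 65/48) = 5508 + 34261/25584 = 140950933/25584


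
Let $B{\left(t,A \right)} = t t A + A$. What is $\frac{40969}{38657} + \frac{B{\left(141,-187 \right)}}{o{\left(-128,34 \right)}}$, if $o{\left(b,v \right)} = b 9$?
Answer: $\frac{71885685463}{22266432} \approx 3228.4$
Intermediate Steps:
$o{\left(b,v \right)} = 9 b$
$B{\left(t,A \right)} = A + A t^{2}$ ($B{\left(t,A \right)} = t^{2} A + A = A t^{2} + A = A + A t^{2}$)
$\frac{40969}{38657} + \frac{B{\left(141,-187 \right)}}{o{\left(-128,34 \right)}} = \frac{40969}{38657} + \frac{\left(-187\right) \left(1 + 141^{2}\right)}{9 \left(-128\right)} = 40969 \cdot \frac{1}{38657} + \frac{\left(-187\right) \left(1 + 19881\right)}{-1152} = \frac{40969}{38657} + \left(-187\right) 19882 \left(- \frac{1}{1152}\right) = \frac{40969}{38657} - - \frac{1858967}{576} = \frac{40969}{38657} + \frac{1858967}{576} = \frac{71885685463}{22266432}$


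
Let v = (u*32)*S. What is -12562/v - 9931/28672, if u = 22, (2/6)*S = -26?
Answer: -131501/1118208 ≈ -0.11760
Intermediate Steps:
S = -78 (S = 3*(-26) = -78)
v = -54912 (v = (22*32)*(-78) = 704*(-78) = -54912)
-12562/v - 9931/28672 = -12562/(-54912) - 9931/28672 = -12562*(-1/54912) - 9931*1/28672 = 571/2496 - 9931/28672 = -131501/1118208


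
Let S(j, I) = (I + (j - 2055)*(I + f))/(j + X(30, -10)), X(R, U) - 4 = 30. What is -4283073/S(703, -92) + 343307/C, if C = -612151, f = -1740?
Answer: -3843302826485/3014231524 ≈ -1275.1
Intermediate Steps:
X(R, U) = 34 (X(R, U) = 4 + 30 = 34)
S(j, I) = (I + (-2055 + j)*(-1740 + I))/(34 + j) (S(j, I) = (I + (j - 2055)*(I - 1740))/(j + 34) = (I + (-2055 + j)*(-1740 + I))/(34 + j))
-4283073/S(703, -92) + 343307/C = -4283073*(34 + 703)/(3575700 - 2054*(-92) - 1740*703 - 92*703) + 343307/(-612151) = -4283073*737/(3575700 + 188968 - 1223220 - 64676) + 343307*(-1/612151) = -4283073/((1/737)*2476772) - 343307/612151 = -4283073/2476772/737 - 343307/612151 = -4283073*737/2476772 - 343307/612151 = -3156624801/2476772 - 343307/612151 = -3843302826485/3014231524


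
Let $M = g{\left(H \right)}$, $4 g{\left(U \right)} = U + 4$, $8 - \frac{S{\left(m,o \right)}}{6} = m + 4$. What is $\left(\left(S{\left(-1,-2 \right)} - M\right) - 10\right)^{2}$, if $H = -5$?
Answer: $\frac{6561}{16} \approx 410.06$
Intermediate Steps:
$S{\left(m,o \right)} = 24 - 6 m$ ($S{\left(m,o \right)} = 48 - 6 \left(m + 4\right) = 48 - 6 \left(4 + m\right) = 48 - \left(24 + 6 m\right) = 24 - 6 m$)
$g{\left(U \right)} = 1 + \frac{U}{4}$ ($g{\left(U \right)} = \frac{U + 4}{4} = \frac{4 + U}{4} = 1 + \frac{U}{4}$)
$M = - \frac{1}{4}$ ($M = 1 + \frac{1}{4} \left(-5\right) = 1 - \frac{5}{4} = - \frac{1}{4} \approx -0.25$)
$\left(\left(S{\left(-1,-2 \right)} - M\right) - 10\right)^{2} = \left(\left(\left(24 - -6\right) - - \frac{1}{4}\right) - 10\right)^{2} = \left(\left(\left(24 + 6\right) + \frac{1}{4}\right) - 10\right)^{2} = \left(\left(30 + \frac{1}{4}\right) - 10\right)^{2} = \left(\frac{121}{4} - 10\right)^{2} = \left(\frac{81}{4}\right)^{2} = \frac{6561}{16}$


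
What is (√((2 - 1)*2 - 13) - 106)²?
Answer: (106 - I*√11)² ≈ 11225.0 - 703.12*I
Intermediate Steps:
(√((2 - 1)*2 - 13) - 106)² = (√(1*2 - 13) - 106)² = (√(2 - 13) - 106)² = (√(-11) - 106)² = (I*√11 - 106)² = (-106 + I*√11)²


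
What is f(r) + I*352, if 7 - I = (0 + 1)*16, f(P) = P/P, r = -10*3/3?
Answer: -3167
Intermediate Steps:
r = -10 (r = -30*⅓ = -10)
f(P) = 1
I = -9 (I = 7 - (0 + 1)*16 = 7 - 16 = -9)
f(r) + I*352 = 1 - 9*352 = 1 - 3168 = -3167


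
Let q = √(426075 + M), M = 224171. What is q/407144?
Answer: √650246/407144 ≈ 0.0019806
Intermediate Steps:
q = √650246 (q = √(426075 + 224171) = √650246 ≈ 806.38)
q/407144 = √650246/407144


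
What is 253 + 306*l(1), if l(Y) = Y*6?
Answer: 2089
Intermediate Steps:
l(Y) = 6*Y
253 + 306*l(1) = 253 + 306*(6*1) = 253 + 306*6 = 253 + 1836 = 2089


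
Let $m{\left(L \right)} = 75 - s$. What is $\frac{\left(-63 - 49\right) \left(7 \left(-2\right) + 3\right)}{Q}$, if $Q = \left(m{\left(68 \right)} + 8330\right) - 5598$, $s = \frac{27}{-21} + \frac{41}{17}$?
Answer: $\frac{146608}{333899} \approx 0.43908$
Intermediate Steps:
$s = \frac{134}{119}$ ($s = 27 \left(- \frac{1}{21}\right) + 41 \cdot \frac{1}{17} = - \frac{9}{7} + \frac{41}{17} = \frac{134}{119} \approx 1.1261$)
$m{\left(L \right)} = \frac{8791}{119}$ ($m{\left(L \right)} = 75 - \frac{134}{119} = \frac{8791}{119}$)
$Q = \frac{333899}{119}$ ($Q = \left(\frac{8791}{119} + 8330\right) - 5598 = \frac{1000061}{119} - 5598 = \frac{333899}{119} \approx 2805.9$)
$\frac{\left(-63 - 49\right) \left(7 \left(-2\right) + 3\right)}{Q} = \frac{\left(-63 - 49\right) \left(7 \left(-2\right) + 3\right)}{\frac{333899}{119}} = - 112 \left(-14 + 3\right) \frac{119}{333899} = \left(-112\right) \left(-11\right) \frac{119}{333899} = 1232 \cdot \frac{119}{333899} = \frac{146608}{333899}$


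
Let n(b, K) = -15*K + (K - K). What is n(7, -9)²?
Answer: 18225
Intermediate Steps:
n(b, K) = -15*K (n(b, K) = -15*K + 0 = -15*K)
n(7, -9)² = (-15*(-9))² = 135² = 18225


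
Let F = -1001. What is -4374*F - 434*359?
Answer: 4222568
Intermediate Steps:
-4374*F - 434*359 = -4374*(-1001) - 434*359 = 4378374 - 1*155806 = 4378374 - 155806 = 4222568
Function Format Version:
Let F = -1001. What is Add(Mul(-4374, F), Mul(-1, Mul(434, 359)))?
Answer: 4222568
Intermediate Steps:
Add(Mul(-4374, F), Mul(-1, Mul(434, 359))) = Add(Mul(-4374, -1001), Mul(-1, Mul(434, 359))) = Add(4378374, Mul(-1, 155806)) = Add(4378374, -155806) = 4222568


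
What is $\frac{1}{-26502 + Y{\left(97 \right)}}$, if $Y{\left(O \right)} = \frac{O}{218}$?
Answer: $- \frac{218}{5777339} \approx -3.7734 \cdot 10^{-5}$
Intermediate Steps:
$Y{\left(O \right)} = \frac{O}{218}$ ($Y{\left(O \right)} = O \frac{1}{218} = \frac{O}{218}$)
$\frac{1}{-26502 + Y{\left(97 \right)}} = \frac{1}{-26502 + \frac{1}{218} \cdot 97} = \frac{1}{-26502 + \frac{97}{218}} = \frac{1}{- \frac{5777339}{218}} = - \frac{218}{5777339}$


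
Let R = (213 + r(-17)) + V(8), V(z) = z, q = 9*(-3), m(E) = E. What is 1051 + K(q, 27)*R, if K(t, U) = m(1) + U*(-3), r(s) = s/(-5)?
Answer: -16901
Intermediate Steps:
q = -27
r(s) = -s/5 (r(s) = s*(-⅕) = -s/5)
K(t, U) = 1 - 3*U (K(t, U) = 1 + U*(-3) = 1 - 3*U)
R = 1122/5 (R = (213 - ⅕*(-17)) + 8 = (213 + 17/5) + 8 = 1082/5 + 8 = 1122/5 ≈ 224.40)
1051 + K(q, 27)*R = 1051 + (1 - 3*27)*(1122/5) = 1051 + (1 - 81)*(1122/5) = 1051 - 80*1122/5 = 1051 - 17952 = -16901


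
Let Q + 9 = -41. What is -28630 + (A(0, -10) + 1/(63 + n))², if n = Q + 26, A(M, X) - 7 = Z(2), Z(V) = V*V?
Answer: -43361330/1521 ≈ -28508.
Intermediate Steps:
Q = -50 (Q = -9 - 41 = -50)
Z(V) = V²
A(M, X) = 11 (A(M, X) = 7 + 2² = 7 + 4 = 11)
n = -24 (n = -50 + 26 = -24)
-28630 + (A(0, -10) + 1/(63 + n))² = -28630 + (11 + 1/(63 - 24))² = -28630 + (11 + 1/39)² = -28630 + (430/39)² = -28630 + 184900/1521 = -43361330/1521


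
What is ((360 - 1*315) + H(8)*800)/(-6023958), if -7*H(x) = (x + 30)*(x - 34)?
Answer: -790715/42167706 ≈ -0.018752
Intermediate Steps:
H(x) = -(-34 + x)*(30 + x)/7 (H(x) = -(x + 30)*(x - 34)/7 = -(30 + x)*(-34 + x)/7 = -(-34 + x)*(30 + x)/7)
((360 - 1*315) + H(8)*800)/(-6023958) = ((360 - 1*315) + (1020/7 - ⅐*8² + (4/7)*8)*800)/(-6023958) = ((360 - 315) + (1020/7 - ⅐*64 + 32/7)*800)*(-1/6023958) = (45 + (1020/7 - 64/7 + 32/7)*800)*(-1/6023958) = (45 + (988/7)*800)*(-1/6023958) = (45 + 790400/7)*(-1/6023958) = (790715/7)*(-1/6023958) = -790715/42167706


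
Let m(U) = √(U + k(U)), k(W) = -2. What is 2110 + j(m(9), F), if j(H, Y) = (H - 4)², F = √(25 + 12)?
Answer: 2133 - 8*√7 ≈ 2111.8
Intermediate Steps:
m(U) = √(-2 + U) (m(U) = √(U - 2) = √(-2 + U))
F = √37 ≈ 6.0828
j(H, Y) = (-4 + H)²
2110 + j(m(9), F) = 2110 + (-4 + √(-2 + 9))² = 2110 + (-4 + √7)²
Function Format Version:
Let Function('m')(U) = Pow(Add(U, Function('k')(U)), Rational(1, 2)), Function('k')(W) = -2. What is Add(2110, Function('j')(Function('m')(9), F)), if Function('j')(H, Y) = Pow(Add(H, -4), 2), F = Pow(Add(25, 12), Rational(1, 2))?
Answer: Add(2133, Mul(-8, Pow(7, Rational(1, 2)))) ≈ 2111.8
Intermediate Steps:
Function('m')(U) = Pow(Add(-2, U), Rational(1, 2)) (Function('m')(U) = Pow(Add(U, -2), Rational(1, 2)) = Pow(Add(-2, U), Rational(1, 2)))
F = Pow(37, Rational(1, 2)) ≈ 6.0828
Function('j')(H, Y) = Pow(Add(-4, H), 2)
Add(2110, Function('j')(Function('m')(9), F)) = Add(2110, Pow(Add(-4, Pow(Add(-2, 9), Rational(1, 2))), 2)) = Add(2110, Pow(Add(-4, Pow(7, Rational(1, 2))), 2))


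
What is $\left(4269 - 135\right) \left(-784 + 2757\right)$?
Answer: $8156382$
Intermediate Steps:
$\left(4269 - 135\right) \left(-784 + 2757\right) = 4134 \cdot 1973 = 8156382$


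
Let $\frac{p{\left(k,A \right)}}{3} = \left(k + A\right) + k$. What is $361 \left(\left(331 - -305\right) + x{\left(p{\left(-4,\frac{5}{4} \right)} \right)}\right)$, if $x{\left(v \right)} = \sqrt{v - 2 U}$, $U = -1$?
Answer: $229596 + \frac{361 i \sqrt{73}}{2} \approx 2.296 \cdot 10^{5} + 1542.2 i$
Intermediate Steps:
$p{\left(k,A \right)} = 3 A + 6 k$ ($p{\left(k,A \right)} = 3 \left(\left(k + A\right) + k\right) = 3 \left(\left(A + k\right) + k\right) = 3 \left(A + 2 k\right) = 3 A + 6 k$)
$x{\left(v \right)} = \sqrt{2 + v}$ ($x{\left(v \right)} = \sqrt{v - -2} = \sqrt{v + 2} = \sqrt{2 + v}$)
$361 \left(\left(331 - -305\right) + x{\left(p{\left(-4,\frac{5}{4} \right)} \right)}\right) = 361 \left(\left(331 - -305\right) + \sqrt{2 + \left(3 \cdot \frac{5}{4} + 6 \left(-4\right)\right)}\right) = 361 \left(\left(331 + 305\right) + \sqrt{2 - \left(24 - 3 \cdot 5 \cdot \frac{1}{4}\right)}\right) = 361 \left(636 + \sqrt{2 + \left(3 \cdot \frac{5}{4} - 24\right)}\right) = 361 \left(636 + \sqrt{2 + \left(\frac{15}{4} - 24\right)}\right) = 361 \left(636 + \sqrt{2 - \frac{81}{4}}\right) = 361 \left(636 + \sqrt{- \frac{73}{4}}\right) = 361 \left(636 + \frac{i \sqrt{73}}{2}\right) = 229596 + \frac{361 i \sqrt{73}}{2}$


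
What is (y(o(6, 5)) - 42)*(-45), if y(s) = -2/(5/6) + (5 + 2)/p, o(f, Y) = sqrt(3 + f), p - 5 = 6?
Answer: 21663/11 ≈ 1969.4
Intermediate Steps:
p = 11 (p = 5 + 6 = 11)
y(s) = -97/55 (y(s) = -2/(5/6) + (5 + 2)/11 = -2/(5*(1/6)) + 7*(1/11) = -2/5/6 + 7/11 = -2*6/5 + 7/11 = -12/5 + 7/11 = -97/55)
(y(o(6, 5)) - 42)*(-45) = (-97/55 - 42)*(-45) = -2407/55*(-45) = 21663/11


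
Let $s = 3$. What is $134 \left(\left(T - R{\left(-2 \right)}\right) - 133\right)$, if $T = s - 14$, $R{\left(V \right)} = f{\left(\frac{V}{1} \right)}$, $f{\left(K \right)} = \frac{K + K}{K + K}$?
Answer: $-19430$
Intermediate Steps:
$f{\left(K \right)} = 1$ ($f{\left(K \right)} = \frac{2 K}{2 K} = 2 K \frac{1}{2 K} = 1$)
$R{\left(V \right)} = 1$
$T = -11$ ($T = 3 - 14 = -11$)
$134 \left(\left(T - R{\left(-2 \right)}\right) - 133\right) = 134 \left(\left(-11 - 1\right) - 133\right) = 134 \left(-12 - 133\right) = 134 \left(-145\right) = -19430$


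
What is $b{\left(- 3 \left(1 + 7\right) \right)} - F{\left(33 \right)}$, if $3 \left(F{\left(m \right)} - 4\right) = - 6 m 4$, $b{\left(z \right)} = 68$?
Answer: $328$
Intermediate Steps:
$F{\left(m \right)} = 4 - 8 m$ ($F{\left(m \right)} = 4 + \frac{- 6 m 4}{3} = 4 + \frac{\left(-24\right) m}{3} = 4 - 8 m$)
$b{\left(- 3 \left(1 + 7\right) \right)} - F{\left(33 \right)} = 68 - \left(4 - 264\right) = 68 - -260 = 68 + 260 = 328$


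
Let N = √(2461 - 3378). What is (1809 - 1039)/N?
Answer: -110*I*√917/131 ≈ -25.428*I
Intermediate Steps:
N = I*√917 (N = √(-917) = I*√917 ≈ 30.282*I)
(1809 - 1039)/N = (1809 - 1039)/((I*√917)) = 770*(-I*√917/917) = -110*I*√917/131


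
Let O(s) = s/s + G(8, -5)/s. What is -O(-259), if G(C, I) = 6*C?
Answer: -211/259 ≈ -0.81467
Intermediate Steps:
O(s) = 1 + 48/s (O(s) = s/s + (6*8)/s = 1 + 48/s)
-O(-259) = -(48 - 259)/(-259) = -(-1)*(-211)/259 = -1*211/259 = -211/259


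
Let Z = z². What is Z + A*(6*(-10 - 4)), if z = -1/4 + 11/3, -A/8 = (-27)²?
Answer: 70545553/144 ≈ 4.8990e+5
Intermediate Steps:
A = -5832 (A = -8*(-27)² = -8*729 = -5832)
z = 41/12 (z = -1*¼ + 11*(⅓) = -¼ + 11/3 = 41/12 ≈ 3.4167)
Z = 1681/144 (Z = (41/12)² = 1681/144 ≈ 11.674)
Z + A*(6*(-10 - 4)) = 1681/144 - 34992*(-10 - 4) = 1681/144 - 34992*(-14) = 1681/144 - 5832*(-84) = 1681/144 + 489888 = 70545553/144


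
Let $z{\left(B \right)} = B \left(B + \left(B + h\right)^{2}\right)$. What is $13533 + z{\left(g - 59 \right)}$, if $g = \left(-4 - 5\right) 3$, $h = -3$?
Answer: $-660277$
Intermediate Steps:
$g = -27$ ($g = \left(-9\right) 3 = -27$)
$z{\left(B \right)} = B \left(B + \left(-3 + B\right)^{2}\right)$ ($z{\left(B \right)} = B \left(B + \left(B - 3\right)^{2}\right) = B \left(B + \left(-3 + B\right)^{2}\right)$)
$13533 + z{\left(g - 59 \right)} = 13533 + \left(-27 - 59\right) \left(\left(-27 - 59\right) + \left(-3 - 86\right)^{2}\right) = 13533 - 86 \left(-86 + \left(-3 - 86\right)^{2}\right) = 13533 - 86 \left(-86 + \left(-89\right)^{2}\right) = 13533 - 86 \left(-86 + 7921\right) = 13533 - 673810 = -660277$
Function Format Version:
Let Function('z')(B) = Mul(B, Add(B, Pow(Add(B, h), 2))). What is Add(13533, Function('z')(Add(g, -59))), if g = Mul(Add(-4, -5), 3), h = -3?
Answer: -660277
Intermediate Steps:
g = -27 (g = Mul(-9, 3) = -27)
Function('z')(B) = Mul(B, Add(B, Pow(Add(-3, B), 2))) (Function('z')(B) = Mul(B, Add(B, Pow(Add(B, -3), 2))) = Mul(B, Add(B, Pow(Add(-3, B), 2))))
Add(13533, Function('z')(Add(g, -59))) = Add(13533, Mul(Add(-27, -59), Add(Add(-27, -59), Pow(Add(-3, Add(-27, -59)), 2)))) = Add(13533, Mul(-86, Add(-86, Pow(Add(-3, -86), 2)))) = Add(13533, Mul(-86, Add(-86, Pow(-89, 2)))) = Add(13533, Mul(-86, Add(-86, 7921))) = Add(13533, Mul(-86, 7835)) = Add(13533, -673810) = -660277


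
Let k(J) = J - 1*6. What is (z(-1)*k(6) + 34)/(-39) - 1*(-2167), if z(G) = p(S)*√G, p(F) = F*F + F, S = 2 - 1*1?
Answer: 0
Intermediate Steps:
S = 1 (S = 2 - 1 = 1)
p(F) = F + F² (p(F) = F² + F = F + F²)
k(J) = -6 + J (k(J) = J - 6 = -6 + J)
z(G) = 2*√G (z(G) = (1*(1 + 1))*√G = (1*2)*√G = 2*√G)
(z(-1)*k(6) + 34)/(-39) - 1*(-2167) = ((2*√(-1))*(-6 + 6) + 34)/(-39) - 1*(-2167) = ((2*I)*0 + 34)*(-1/39) + 2167 = (0 + 34)*(-1/39) + 2167 = 34*(-1/39) + 2167 = -34/39 + 2167 = 84479/39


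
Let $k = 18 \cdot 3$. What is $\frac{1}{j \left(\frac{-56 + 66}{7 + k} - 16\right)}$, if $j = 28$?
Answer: $- \frac{61}{27048} \approx -0.0022552$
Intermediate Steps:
$k = 54$
$\frac{1}{j \left(\frac{-56 + 66}{7 + k} - 16\right)} = \frac{1}{28 \left(\frac{-56 + 66}{7 + 54} - 16\right)} = \frac{1}{28 \left(\frac{10}{61} - 16\right)} = \frac{1}{28 \left(- \frac{966}{61}\right)} = \frac{1}{- \frac{27048}{61}} = - \frac{61}{27048}$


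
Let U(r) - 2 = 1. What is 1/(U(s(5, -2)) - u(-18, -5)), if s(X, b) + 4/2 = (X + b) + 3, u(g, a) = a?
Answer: ⅛ ≈ 0.12500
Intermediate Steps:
s(X, b) = 1 + X + b (s(X, b) = -2 + ((X + b) + 3) = -2 + (3 + X + b) = 1 + X + b)
U(r) = 3 (U(r) = 2 + 1 = 3)
1/(U(s(5, -2)) - u(-18, -5)) = 1/(3 - 1*(-5)) = 1/(3 + 5) = 1/8 = ⅛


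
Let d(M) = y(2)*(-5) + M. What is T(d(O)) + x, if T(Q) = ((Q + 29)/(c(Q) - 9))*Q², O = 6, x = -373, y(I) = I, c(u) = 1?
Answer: -423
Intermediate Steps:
d(M) = -10 + M (d(M) = 2*(-5) + M = -10 + M)
T(Q) = Q²*(-29/8 - Q/8) (T(Q) = ((Q + 29)/(1 - 9))*Q² = ((29 + Q)/(-8))*Q² = ((29 + Q)*(-⅛))*Q² = (-29/8 - Q/8)*Q² = Q²*(-29/8 - Q/8))
T(d(O)) + x = (-10 + 6)²*(-29 - (-10 + 6))/8 - 373 = (⅛)*(-4)²*(-29 - 1*(-4)) - 373 = (⅛)*16*(-29 + 4) - 373 = (⅛)*16*(-25) - 373 = -50 - 373 = -423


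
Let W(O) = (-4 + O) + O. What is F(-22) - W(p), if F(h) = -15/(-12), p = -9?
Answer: 93/4 ≈ 23.250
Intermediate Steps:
F(h) = 5/4 (F(h) = -15*(-1/12) = 5/4)
W(O) = -4 + 2*O
F(-22) - W(p) = 5/4 - (-4 + 2*(-9)) = 5/4 - (-4 - 18) = 5/4 - 1*(-22) = 5/4 + 22 = 93/4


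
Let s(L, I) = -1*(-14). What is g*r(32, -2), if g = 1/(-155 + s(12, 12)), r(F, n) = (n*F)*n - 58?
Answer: -70/141 ≈ -0.49645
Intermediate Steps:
r(F, n) = -58 + F*n² (r(F, n) = (F*n)*n - 58 = F*n² - 58 = -58 + F*n²)
s(L, I) = 14
g = -1/141 (g = 1/(-155 + 14) = 1/(-141) = -1/141 ≈ -0.0070922)
g*r(32, -2) = -(-58 + 32*(-2)²)/141 = -(-58 + 32*4)/141 = -(-58 + 128)/141 = -1/141*70 = -70/141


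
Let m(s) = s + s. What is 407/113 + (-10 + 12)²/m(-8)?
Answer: 1515/452 ≈ 3.3518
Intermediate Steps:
m(s) = 2*s
407/113 + (-10 + 12)²/m(-8) = 407/113 + (-10 + 12)²/((2*(-8))) = 407*(1/113) + 2²/(-16) = 407/113 + 4*(-1/16) = 407/113 - ¼ = 1515/452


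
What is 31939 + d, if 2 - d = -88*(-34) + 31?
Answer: 28918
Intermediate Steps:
d = -3021 (d = 2 - (-88*(-34) + 31) = 2 - (2992 + 31) = 2 - 1*3023 = 2 - 3023 = -3021)
31939 + d = 31939 - 3021 = 28918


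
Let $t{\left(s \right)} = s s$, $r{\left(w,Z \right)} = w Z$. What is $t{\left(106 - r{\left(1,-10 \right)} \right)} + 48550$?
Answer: $62006$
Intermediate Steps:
$r{\left(w,Z \right)} = Z w$
$t{\left(s \right)} = s^{2}$
$t{\left(106 - r{\left(1,-10 \right)} \right)} + 48550 = \left(106 - \left(-10\right) 1\right)^{2} + 48550 = \left(106 - -10\right)^{2} + 48550 = \left(106 + 10\right)^{2} + 48550 = 116^{2} + 48550 = 13456 + 48550 = 62006$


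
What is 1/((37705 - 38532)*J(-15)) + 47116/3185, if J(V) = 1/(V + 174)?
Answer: 38458517/2633995 ≈ 14.601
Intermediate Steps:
J(V) = 1/(174 + V)
1/((37705 - 38532)*J(-15)) + 47116/3185 = 1/((37705 - 38532)*(1/(174 - 15))) + 47116/3185 = 1/((-827)*(1/159)) + 47116*(1/3185) = -1/(827*1/159) + 47116/3185 = -1/827*159 + 47116/3185 = -159/827 + 47116/3185 = 38458517/2633995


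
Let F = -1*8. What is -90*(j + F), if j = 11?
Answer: -270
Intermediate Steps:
F = -8
-90*(j + F) = -90*(11 - 8) = -90*3 = -270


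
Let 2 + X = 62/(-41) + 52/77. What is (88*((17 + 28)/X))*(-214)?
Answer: 668842020/2239 ≈ 2.9872e+5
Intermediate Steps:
X = -8956/3157 (X = -2 + (62/(-41) + 52/77) = -2 + (62*(-1/41) + 52*(1/77)) = -2 + (-62/41 + 52/77) = -2 - 2642/3157 = -8956/3157 ≈ -2.8369)
(88*((17 + 28)/X))*(-214) = (88*((17 + 28)/(-8956/3157)))*(-214) = (88*(45*(-3157/8956)))*(-214) = (88*(-142065/8956))*(-214) = -3125430/2239*(-214) = 668842020/2239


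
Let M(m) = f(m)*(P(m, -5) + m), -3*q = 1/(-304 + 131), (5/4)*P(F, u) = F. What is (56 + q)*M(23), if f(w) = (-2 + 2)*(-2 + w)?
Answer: 0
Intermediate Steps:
P(F, u) = 4*F/5
f(w) = 0 (f(w) = 0*(-2 + w) = 0)
q = 1/519 (q = -1/(3*(-304 + 131)) = -⅓/(-173) = -⅓*(-1/173) = 1/519 ≈ 0.0019268)
M(m) = 0 (M(m) = 0*(4*m/5 + m) = 0*(9*m/5) = 0)
(56 + q)*M(23) = (56 + 1/519)*0 = (29065/519)*0 = 0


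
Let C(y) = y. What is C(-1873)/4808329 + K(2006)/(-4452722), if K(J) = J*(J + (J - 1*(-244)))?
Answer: -20529810942825/10705076160769 ≈ -1.9178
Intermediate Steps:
K(J) = J*(244 + 2*J) (K(J) = J*(J + (J + 244)) = J*(J + (244 + J)) = J*(244 + 2*J))
C(-1873)/4808329 + K(2006)/(-4452722) = -1873/4808329 + (2*2006*(122 + 2006))/(-4452722) = -1873*1/4808329 + (2*2006*2128)*(-1/4452722) = -1873/4808329 + 8537536*(-1/4452722) = -1873/4808329 - 4268768/2226361 = -20529810942825/10705076160769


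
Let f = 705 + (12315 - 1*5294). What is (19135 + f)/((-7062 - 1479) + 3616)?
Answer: -26861/4925 ≈ -5.4540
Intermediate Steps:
f = 7726 (f = 705 + (12315 - 5294) = 705 + 7021 = 7726)
(19135 + f)/((-7062 - 1479) + 3616) = (19135 + 7726)/((-7062 - 1479) + 3616) = 26861/(-8541 + 3616) = 26861/(-4925) = 26861*(-1/4925) = -26861/4925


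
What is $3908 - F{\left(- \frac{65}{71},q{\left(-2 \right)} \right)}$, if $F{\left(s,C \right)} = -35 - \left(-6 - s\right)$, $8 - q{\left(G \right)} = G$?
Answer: $\frac{279592}{71} \approx 3937.9$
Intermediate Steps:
$q{\left(G \right)} = 8 - G$
$F{\left(s,C \right)} = -29 + s$ ($F{\left(s,C \right)} = -35 + \left(6 + s\right) = -29 + s$)
$3908 - F{\left(- \frac{65}{71},q{\left(-2 \right)} \right)} = 3908 - \left(-29 - \frac{65}{71}\right) = 3908 - - \frac{2124}{71} = 3908 + \frac{2124}{71} = \frac{279592}{71}$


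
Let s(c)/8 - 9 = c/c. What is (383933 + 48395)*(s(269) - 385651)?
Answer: -166693139288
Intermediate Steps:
s(c) = 80 (s(c) = 72 + 8*(c/c) = 72 + 8*1 = 72 + 8 = 80)
(383933 + 48395)*(s(269) - 385651) = (383933 + 48395)*(80 - 385651) = 432328*(-385571) = -166693139288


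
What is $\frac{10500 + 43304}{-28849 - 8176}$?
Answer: $- \frac{53804}{37025} \approx -1.4532$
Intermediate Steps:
$\frac{10500 + 43304}{-28849 - 8176} = \frac{53804}{-37025} = 53804 \left(- \frac{1}{37025}\right) = - \frac{53804}{37025}$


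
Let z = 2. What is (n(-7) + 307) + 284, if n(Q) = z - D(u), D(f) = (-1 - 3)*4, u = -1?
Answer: 609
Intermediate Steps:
D(f) = -16 (D(f) = -4*4 = -16)
n(Q) = 18 (n(Q) = 2 - 1*(-16) = 2 + 16 = 18)
(n(-7) + 307) + 284 = (18 + 307) + 284 = 325 + 284 = 609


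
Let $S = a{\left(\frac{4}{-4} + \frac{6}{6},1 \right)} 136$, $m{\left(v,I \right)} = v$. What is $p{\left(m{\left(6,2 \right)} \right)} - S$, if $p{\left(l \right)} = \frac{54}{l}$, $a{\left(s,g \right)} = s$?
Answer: $9$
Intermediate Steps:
$S = 0$ ($S = \left(\frac{4}{-4} + \frac{6}{6}\right) 136 = \left(4 \left(- \frac{1}{4}\right) + 6 \cdot \frac{1}{6}\right) 136 = \left(-1 + 1\right) 136 = 0 \cdot 136 = 0$)
$p{\left(m{\left(6,2 \right)} \right)} - S = \frac{54}{6} - 0 = 54 \cdot \frac{1}{6} + 0 = 9 + 0 = 9$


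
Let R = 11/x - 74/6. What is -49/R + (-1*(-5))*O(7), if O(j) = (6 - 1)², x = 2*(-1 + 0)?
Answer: 13669/107 ≈ 127.75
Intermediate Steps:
x = -2 (x = 2*(-1) = -2)
R = -107/6 (R = 11/(-2) - 74/6 = 11*(-½) - 74*⅙ = -11/2 - 37/3 = -107/6 ≈ -17.833)
O(j) = 25 (O(j) = 5² = 25)
-49/R + (-1*(-5))*O(7) = -49/(-107/6) - 1*(-5)*25 = -49*(-6/107) + 5*25 = 294/107 + 125 = 13669/107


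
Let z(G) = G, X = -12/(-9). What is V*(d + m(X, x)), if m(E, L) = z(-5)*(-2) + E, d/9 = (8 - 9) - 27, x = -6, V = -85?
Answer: 61370/3 ≈ 20457.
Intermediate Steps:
X = 4/3 (X = -12*(-⅑) = 4/3 ≈ 1.3333)
d = -252 (d = 9*((8 - 9) - 27) = 9*(-1 - 27) = 9*(-28) = -252)
m(E, L) = 10 + E (m(E, L) = -5*(-2) + E = 10 + E)
V*(d + m(X, x)) = -85*(-252 + (10 + 4/3)) = -85*(-252 + 34/3) = -85*(-722/3) = 61370/3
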